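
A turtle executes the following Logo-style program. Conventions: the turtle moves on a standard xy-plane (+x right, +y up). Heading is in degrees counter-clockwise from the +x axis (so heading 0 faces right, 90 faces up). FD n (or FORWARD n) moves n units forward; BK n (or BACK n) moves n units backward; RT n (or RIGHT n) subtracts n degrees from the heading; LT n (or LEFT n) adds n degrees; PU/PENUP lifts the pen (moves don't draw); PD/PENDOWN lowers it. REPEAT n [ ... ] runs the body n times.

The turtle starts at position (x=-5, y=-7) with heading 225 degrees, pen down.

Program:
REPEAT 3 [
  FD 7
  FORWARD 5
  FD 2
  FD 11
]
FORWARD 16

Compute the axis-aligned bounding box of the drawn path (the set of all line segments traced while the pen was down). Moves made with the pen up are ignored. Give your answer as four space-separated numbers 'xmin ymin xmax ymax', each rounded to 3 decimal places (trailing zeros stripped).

Answer: -69.347 -71.347 -5 -7

Derivation:
Executing turtle program step by step:
Start: pos=(-5,-7), heading=225, pen down
REPEAT 3 [
  -- iteration 1/3 --
  FD 7: (-5,-7) -> (-9.95,-11.95) [heading=225, draw]
  FD 5: (-9.95,-11.95) -> (-13.485,-15.485) [heading=225, draw]
  FD 2: (-13.485,-15.485) -> (-14.899,-16.899) [heading=225, draw]
  FD 11: (-14.899,-16.899) -> (-22.678,-24.678) [heading=225, draw]
  -- iteration 2/3 --
  FD 7: (-22.678,-24.678) -> (-27.627,-29.627) [heading=225, draw]
  FD 5: (-27.627,-29.627) -> (-31.163,-33.163) [heading=225, draw]
  FD 2: (-31.163,-33.163) -> (-32.577,-34.577) [heading=225, draw]
  FD 11: (-32.577,-34.577) -> (-40.355,-42.355) [heading=225, draw]
  -- iteration 3/3 --
  FD 7: (-40.355,-42.355) -> (-45.305,-47.305) [heading=225, draw]
  FD 5: (-45.305,-47.305) -> (-48.841,-50.841) [heading=225, draw]
  FD 2: (-48.841,-50.841) -> (-50.255,-52.255) [heading=225, draw]
  FD 11: (-50.255,-52.255) -> (-58.033,-60.033) [heading=225, draw]
]
FD 16: (-58.033,-60.033) -> (-69.347,-71.347) [heading=225, draw]
Final: pos=(-69.347,-71.347), heading=225, 13 segment(s) drawn

Segment endpoints: x in {-69.347, -58.033, -50.255, -48.841, -45.305, -40.355, -32.577, -31.163, -27.627, -22.678, -14.899, -13.485, -9.95, -5}, y in {-71.347, -60.033, -52.255, -50.841, -47.305, -42.355, -34.577, -33.163, -29.627, -24.678, -16.899, -15.485, -11.95, -7}
xmin=-69.347, ymin=-71.347, xmax=-5, ymax=-7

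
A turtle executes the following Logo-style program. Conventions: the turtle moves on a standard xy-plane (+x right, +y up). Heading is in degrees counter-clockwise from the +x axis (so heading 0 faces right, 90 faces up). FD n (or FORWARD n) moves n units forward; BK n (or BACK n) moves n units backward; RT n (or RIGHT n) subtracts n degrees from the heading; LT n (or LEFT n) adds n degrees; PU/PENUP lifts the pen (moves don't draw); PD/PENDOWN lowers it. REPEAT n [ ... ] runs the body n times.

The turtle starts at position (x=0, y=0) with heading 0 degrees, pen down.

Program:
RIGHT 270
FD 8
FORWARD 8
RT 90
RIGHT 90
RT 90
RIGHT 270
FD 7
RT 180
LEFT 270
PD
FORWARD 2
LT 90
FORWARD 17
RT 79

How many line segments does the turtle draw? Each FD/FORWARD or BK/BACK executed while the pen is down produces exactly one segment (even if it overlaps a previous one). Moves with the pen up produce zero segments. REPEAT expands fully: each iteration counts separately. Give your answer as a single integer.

Answer: 5

Derivation:
Executing turtle program step by step:
Start: pos=(0,0), heading=0, pen down
RT 270: heading 0 -> 90
FD 8: (0,0) -> (0,8) [heading=90, draw]
FD 8: (0,8) -> (0,16) [heading=90, draw]
RT 90: heading 90 -> 0
RT 90: heading 0 -> 270
RT 90: heading 270 -> 180
RT 270: heading 180 -> 270
FD 7: (0,16) -> (0,9) [heading=270, draw]
RT 180: heading 270 -> 90
LT 270: heading 90 -> 0
PD: pen down
FD 2: (0,9) -> (2,9) [heading=0, draw]
LT 90: heading 0 -> 90
FD 17: (2,9) -> (2,26) [heading=90, draw]
RT 79: heading 90 -> 11
Final: pos=(2,26), heading=11, 5 segment(s) drawn
Segments drawn: 5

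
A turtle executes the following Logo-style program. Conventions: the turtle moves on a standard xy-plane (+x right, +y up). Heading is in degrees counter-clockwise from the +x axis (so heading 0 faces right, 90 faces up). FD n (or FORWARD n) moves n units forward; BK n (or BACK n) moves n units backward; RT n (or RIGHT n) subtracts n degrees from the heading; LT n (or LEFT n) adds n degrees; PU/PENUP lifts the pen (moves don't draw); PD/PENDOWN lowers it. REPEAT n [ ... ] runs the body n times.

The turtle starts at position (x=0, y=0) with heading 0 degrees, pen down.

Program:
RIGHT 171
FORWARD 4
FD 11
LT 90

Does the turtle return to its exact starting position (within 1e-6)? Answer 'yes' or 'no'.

Executing turtle program step by step:
Start: pos=(0,0), heading=0, pen down
RT 171: heading 0 -> 189
FD 4: (0,0) -> (-3.951,-0.626) [heading=189, draw]
FD 11: (-3.951,-0.626) -> (-14.815,-2.347) [heading=189, draw]
LT 90: heading 189 -> 279
Final: pos=(-14.815,-2.347), heading=279, 2 segment(s) drawn

Start position: (0, 0)
Final position: (-14.815, -2.347)
Distance = 15; >= 1e-6 -> NOT closed

Answer: no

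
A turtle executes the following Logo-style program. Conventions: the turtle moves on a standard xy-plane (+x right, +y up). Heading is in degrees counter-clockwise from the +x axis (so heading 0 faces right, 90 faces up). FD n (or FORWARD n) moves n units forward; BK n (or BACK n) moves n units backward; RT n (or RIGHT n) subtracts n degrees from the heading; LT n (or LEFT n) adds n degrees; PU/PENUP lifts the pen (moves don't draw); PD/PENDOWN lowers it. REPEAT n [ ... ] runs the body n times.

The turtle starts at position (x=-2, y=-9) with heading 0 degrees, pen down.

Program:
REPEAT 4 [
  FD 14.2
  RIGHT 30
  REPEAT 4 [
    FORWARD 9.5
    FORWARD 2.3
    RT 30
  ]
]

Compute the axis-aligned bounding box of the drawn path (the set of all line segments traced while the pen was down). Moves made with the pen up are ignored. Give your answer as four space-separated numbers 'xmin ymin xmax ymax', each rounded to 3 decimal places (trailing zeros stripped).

Answer: -17.798 -54.56 28.319 -8.122

Derivation:
Executing turtle program step by step:
Start: pos=(-2,-9), heading=0, pen down
REPEAT 4 [
  -- iteration 1/4 --
  FD 14.2: (-2,-9) -> (12.2,-9) [heading=0, draw]
  RT 30: heading 0 -> 330
  REPEAT 4 [
    -- iteration 1/4 --
    FD 9.5: (12.2,-9) -> (20.427,-13.75) [heading=330, draw]
    FD 2.3: (20.427,-13.75) -> (22.419,-14.9) [heading=330, draw]
    RT 30: heading 330 -> 300
    -- iteration 2/4 --
    FD 9.5: (22.419,-14.9) -> (27.169,-23.127) [heading=300, draw]
    FD 2.3: (27.169,-23.127) -> (28.319,-25.119) [heading=300, draw]
    RT 30: heading 300 -> 270
    -- iteration 3/4 --
    FD 9.5: (28.319,-25.119) -> (28.319,-34.619) [heading=270, draw]
    FD 2.3: (28.319,-34.619) -> (28.319,-36.919) [heading=270, draw]
    RT 30: heading 270 -> 240
    -- iteration 4/4 --
    FD 9.5: (28.319,-36.919) -> (23.569,-45.146) [heading=240, draw]
    FD 2.3: (23.569,-45.146) -> (22.419,-47.138) [heading=240, draw]
    RT 30: heading 240 -> 210
  ]
  -- iteration 2/4 --
  FD 14.2: (22.419,-47.138) -> (10.122,-54.238) [heading=210, draw]
  RT 30: heading 210 -> 180
  REPEAT 4 [
    -- iteration 1/4 --
    FD 9.5: (10.122,-54.238) -> (0.622,-54.238) [heading=180, draw]
    FD 2.3: (0.622,-54.238) -> (-1.678,-54.238) [heading=180, draw]
    RT 30: heading 180 -> 150
    -- iteration 2/4 --
    FD 9.5: (-1.678,-54.238) -> (-9.906,-49.488) [heading=150, draw]
    FD 2.3: (-9.906,-49.488) -> (-11.898,-48.338) [heading=150, draw]
    RT 30: heading 150 -> 120
    -- iteration 3/4 --
    FD 9.5: (-11.898,-48.338) -> (-16.648,-40.111) [heading=120, draw]
    FD 2.3: (-16.648,-40.111) -> (-17.798,-38.119) [heading=120, draw]
    RT 30: heading 120 -> 90
    -- iteration 4/4 --
    FD 9.5: (-17.798,-38.119) -> (-17.798,-28.619) [heading=90, draw]
    FD 2.3: (-17.798,-28.619) -> (-17.798,-26.319) [heading=90, draw]
    RT 30: heading 90 -> 60
  ]
  -- iteration 3/4 --
  FD 14.2: (-17.798,-26.319) -> (-10.698,-14.022) [heading=60, draw]
  RT 30: heading 60 -> 30
  REPEAT 4 [
    -- iteration 1/4 --
    FD 9.5: (-10.698,-14.022) -> (-2.47,-9.272) [heading=30, draw]
    FD 2.3: (-2.47,-9.272) -> (-0.478,-8.122) [heading=30, draw]
    RT 30: heading 30 -> 0
    -- iteration 2/4 --
    FD 9.5: (-0.478,-8.122) -> (9.022,-8.122) [heading=0, draw]
    FD 2.3: (9.022,-8.122) -> (11.322,-8.122) [heading=0, draw]
    RT 30: heading 0 -> 330
    -- iteration 3/4 --
    FD 9.5: (11.322,-8.122) -> (19.549,-12.872) [heading=330, draw]
    FD 2.3: (19.549,-12.872) -> (21.541,-14.022) [heading=330, draw]
    RT 30: heading 330 -> 300
    -- iteration 4/4 --
    FD 9.5: (21.541,-14.022) -> (26.291,-22.249) [heading=300, draw]
    FD 2.3: (26.291,-22.249) -> (27.441,-24.241) [heading=300, draw]
    RT 30: heading 300 -> 270
  ]
  -- iteration 4/4 --
  FD 14.2: (27.441,-24.241) -> (27.441,-38.441) [heading=270, draw]
  RT 30: heading 270 -> 240
  REPEAT 4 [
    -- iteration 1/4 --
    FD 9.5: (27.441,-38.441) -> (22.691,-46.668) [heading=240, draw]
    FD 2.3: (22.691,-46.668) -> (21.541,-48.66) [heading=240, draw]
    RT 30: heading 240 -> 210
    -- iteration 2/4 --
    FD 9.5: (21.541,-48.66) -> (13.313,-53.41) [heading=210, draw]
    FD 2.3: (13.313,-53.41) -> (11.322,-54.56) [heading=210, draw]
    RT 30: heading 210 -> 180
    -- iteration 3/4 --
    FD 9.5: (11.322,-54.56) -> (1.822,-54.56) [heading=180, draw]
    FD 2.3: (1.822,-54.56) -> (-0.478,-54.56) [heading=180, draw]
    RT 30: heading 180 -> 150
    -- iteration 4/4 --
    FD 9.5: (-0.478,-54.56) -> (-8.706,-49.81) [heading=150, draw]
    FD 2.3: (-8.706,-49.81) -> (-10.698,-48.66) [heading=150, draw]
    RT 30: heading 150 -> 120
  ]
]
Final: pos=(-10.698,-48.66), heading=120, 36 segment(s) drawn

Segment endpoints: x in {-17.798, -16.648, -11.898, -10.698, -10.698, -9.906, -8.706, -2.47, -2, -1.678, -0.478, -0.478, 0.622, 1.822, 9.022, 10.122, 11.322, 11.322, 12.2, 13.313, 19.549, 20.427, 21.541, 21.541, 22.419, 22.419, 22.691, 23.569, 26.291, 27.169, 27.441, 27.441, 28.319}, y in {-54.56, -54.238, -53.41, -49.81, -49.488, -48.66, -48.66, -48.338, -47.138, -46.668, -45.146, -40.111, -38.441, -38.119, -36.919, -34.619, -28.619, -26.319, -25.119, -24.241, -23.127, -22.249, -14.9, -14.022, -14.022, -13.75, -12.872, -9.272, -9, -8.122, -8.122}
xmin=-17.798, ymin=-54.56, xmax=28.319, ymax=-8.122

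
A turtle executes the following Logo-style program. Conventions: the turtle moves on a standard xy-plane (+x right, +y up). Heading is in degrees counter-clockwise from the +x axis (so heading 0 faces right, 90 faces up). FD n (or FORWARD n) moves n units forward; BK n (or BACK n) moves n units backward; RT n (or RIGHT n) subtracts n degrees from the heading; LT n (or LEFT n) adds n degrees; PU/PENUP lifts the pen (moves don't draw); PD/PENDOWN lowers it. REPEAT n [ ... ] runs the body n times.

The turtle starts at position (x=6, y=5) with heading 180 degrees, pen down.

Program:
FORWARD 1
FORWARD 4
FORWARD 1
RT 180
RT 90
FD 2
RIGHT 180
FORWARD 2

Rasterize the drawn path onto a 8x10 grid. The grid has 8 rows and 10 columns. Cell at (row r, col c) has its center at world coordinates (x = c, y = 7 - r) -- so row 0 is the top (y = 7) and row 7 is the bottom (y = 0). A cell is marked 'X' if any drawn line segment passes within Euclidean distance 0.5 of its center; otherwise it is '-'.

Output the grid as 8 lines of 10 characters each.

Segment 0: (6,5) -> (5,5)
Segment 1: (5,5) -> (1,5)
Segment 2: (1,5) -> (0,5)
Segment 3: (0,5) -> (0,3)
Segment 4: (0,3) -> (-0,5)

Answer: ----------
----------
XXXXXXX---
X---------
X---------
----------
----------
----------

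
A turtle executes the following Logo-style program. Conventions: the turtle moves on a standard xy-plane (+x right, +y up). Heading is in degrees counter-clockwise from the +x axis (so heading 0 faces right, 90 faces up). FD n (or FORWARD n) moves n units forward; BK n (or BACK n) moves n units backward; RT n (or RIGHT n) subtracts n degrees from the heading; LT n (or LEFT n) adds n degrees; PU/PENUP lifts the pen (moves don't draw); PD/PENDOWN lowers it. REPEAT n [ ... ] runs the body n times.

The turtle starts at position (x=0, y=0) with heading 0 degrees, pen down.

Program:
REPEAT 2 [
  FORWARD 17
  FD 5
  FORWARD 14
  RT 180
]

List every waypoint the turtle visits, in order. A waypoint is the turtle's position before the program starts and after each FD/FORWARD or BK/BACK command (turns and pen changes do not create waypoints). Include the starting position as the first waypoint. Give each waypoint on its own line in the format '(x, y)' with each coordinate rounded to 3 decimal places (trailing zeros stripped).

Answer: (0, 0)
(17, 0)
(22, 0)
(36, 0)
(19, 0)
(14, 0)
(0, 0)

Derivation:
Executing turtle program step by step:
Start: pos=(0,0), heading=0, pen down
REPEAT 2 [
  -- iteration 1/2 --
  FD 17: (0,0) -> (17,0) [heading=0, draw]
  FD 5: (17,0) -> (22,0) [heading=0, draw]
  FD 14: (22,0) -> (36,0) [heading=0, draw]
  RT 180: heading 0 -> 180
  -- iteration 2/2 --
  FD 17: (36,0) -> (19,0) [heading=180, draw]
  FD 5: (19,0) -> (14,0) [heading=180, draw]
  FD 14: (14,0) -> (0,0) [heading=180, draw]
  RT 180: heading 180 -> 0
]
Final: pos=(0,0), heading=0, 6 segment(s) drawn
Waypoints (7 total):
(0, 0)
(17, 0)
(22, 0)
(36, 0)
(19, 0)
(14, 0)
(0, 0)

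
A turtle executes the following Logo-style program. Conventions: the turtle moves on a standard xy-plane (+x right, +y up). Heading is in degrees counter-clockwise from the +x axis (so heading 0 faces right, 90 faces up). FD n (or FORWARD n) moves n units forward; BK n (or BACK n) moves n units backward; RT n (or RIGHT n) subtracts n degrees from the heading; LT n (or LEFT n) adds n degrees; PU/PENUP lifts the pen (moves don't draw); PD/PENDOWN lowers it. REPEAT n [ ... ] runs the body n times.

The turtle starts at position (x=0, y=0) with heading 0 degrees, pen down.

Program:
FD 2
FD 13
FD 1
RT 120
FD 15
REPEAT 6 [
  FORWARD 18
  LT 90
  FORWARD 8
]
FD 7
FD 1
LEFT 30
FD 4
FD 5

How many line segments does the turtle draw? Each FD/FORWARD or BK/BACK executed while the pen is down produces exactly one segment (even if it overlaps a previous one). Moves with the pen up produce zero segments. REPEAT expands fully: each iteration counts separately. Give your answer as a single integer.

Answer: 20

Derivation:
Executing turtle program step by step:
Start: pos=(0,0), heading=0, pen down
FD 2: (0,0) -> (2,0) [heading=0, draw]
FD 13: (2,0) -> (15,0) [heading=0, draw]
FD 1: (15,0) -> (16,0) [heading=0, draw]
RT 120: heading 0 -> 240
FD 15: (16,0) -> (8.5,-12.99) [heading=240, draw]
REPEAT 6 [
  -- iteration 1/6 --
  FD 18: (8.5,-12.99) -> (-0.5,-28.579) [heading=240, draw]
  LT 90: heading 240 -> 330
  FD 8: (-0.5,-28.579) -> (6.428,-32.579) [heading=330, draw]
  -- iteration 2/6 --
  FD 18: (6.428,-32.579) -> (22.017,-41.579) [heading=330, draw]
  LT 90: heading 330 -> 60
  FD 8: (22.017,-41.579) -> (26.017,-34.651) [heading=60, draw]
  -- iteration 3/6 --
  FD 18: (26.017,-34.651) -> (35.017,-19.062) [heading=60, draw]
  LT 90: heading 60 -> 150
  FD 8: (35.017,-19.062) -> (28.088,-15.062) [heading=150, draw]
  -- iteration 4/6 --
  FD 18: (28.088,-15.062) -> (12.5,-6.062) [heading=150, draw]
  LT 90: heading 150 -> 240
  FD 8: (12.5,-6.062) -> (8.5,-12.99) [heading=240, draw]
  -- iteration 5/6 --
  FD 18: (8.5,-12.99) -> (-0.5,-28.579) [heading=240, draw]
  LT 90: heading 240 -> 330
  FD 8: (-0.5,-28.579) -> (6.428,-32.579) [heading=330, draw]
  -- iteration 6/6 --
  FD 18: (6.428,-32.579) -> (22.017,-41.579) [heading=330, draw]
  LT 90: heading 330 -> 60
  FD 8: (22.017,-41.579) -> (26.017,-34.651) [heading=60, draw]
]
FD 7: (26.017,-34.651) -> (29.517,-28.588) [heading=60, draw]
FD 1: (29.517,-28.588) -> (30.017,-27.722) [heading=60, draw]
LT 30: heading 60 -> 90
FD 4: (30.017,-27.722) -> (30.017,-23.722) [heading=90, draw]
FD 5: (30.017,-23.722) -> (30.017,-18.722) [heading=90, draw]
Final: pos=(30.017,-18.722), heading=90, 20 segment(s) drawn
Segments drawn: 20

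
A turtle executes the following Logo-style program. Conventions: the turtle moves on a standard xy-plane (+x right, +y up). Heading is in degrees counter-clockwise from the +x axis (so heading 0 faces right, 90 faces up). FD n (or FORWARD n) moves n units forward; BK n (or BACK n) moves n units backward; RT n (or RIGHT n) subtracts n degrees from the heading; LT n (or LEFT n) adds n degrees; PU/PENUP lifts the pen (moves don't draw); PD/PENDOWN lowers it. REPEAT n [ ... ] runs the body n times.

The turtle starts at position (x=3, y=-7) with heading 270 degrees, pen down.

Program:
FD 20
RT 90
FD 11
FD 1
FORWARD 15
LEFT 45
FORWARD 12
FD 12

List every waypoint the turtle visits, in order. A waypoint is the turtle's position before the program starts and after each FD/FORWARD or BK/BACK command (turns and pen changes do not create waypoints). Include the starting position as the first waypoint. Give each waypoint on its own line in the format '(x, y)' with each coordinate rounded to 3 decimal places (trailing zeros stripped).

Answer: (3, -7)
(3, -27)
(-8, -27)
(-9, -27)
(-24, -27)
(-32.485, -35.485)
(-40.971, -43.971)

Derivation:
Executing turtle program step by step:
Start: pos=(3,-7), heading=270, pen down
FD 20: (3,-7) -> (3,-27) [heading=270, draw]
RT 90: heading 270 -> 180
FD 11: (3,-27) -> (-8,-27) [heading=180, draw]
FD 1: (-8,-27) -> (-9,-27) [heading=180, draw]
FD 15: (-9,-27) -> (-24,-27) [heading=180, draw]
LT 45: heading 180 -> 225
FD 12: (-24,-27) -> (-32.485,-35.485) [heading=225, draw]
FD 12: (-32.485,-35.485) -> (-40.971,-43.971) [heading=225, draw]
Final: pos=(-40.971,-43.971), heading=225, 6 segment(s) drawn
Waypoints (7 total):
(3, -7)
(3, -27)
(-8, -27)
(-9, -27)
(-24, -27)
(-32.485, -35.485)
(-40.971, -43.971)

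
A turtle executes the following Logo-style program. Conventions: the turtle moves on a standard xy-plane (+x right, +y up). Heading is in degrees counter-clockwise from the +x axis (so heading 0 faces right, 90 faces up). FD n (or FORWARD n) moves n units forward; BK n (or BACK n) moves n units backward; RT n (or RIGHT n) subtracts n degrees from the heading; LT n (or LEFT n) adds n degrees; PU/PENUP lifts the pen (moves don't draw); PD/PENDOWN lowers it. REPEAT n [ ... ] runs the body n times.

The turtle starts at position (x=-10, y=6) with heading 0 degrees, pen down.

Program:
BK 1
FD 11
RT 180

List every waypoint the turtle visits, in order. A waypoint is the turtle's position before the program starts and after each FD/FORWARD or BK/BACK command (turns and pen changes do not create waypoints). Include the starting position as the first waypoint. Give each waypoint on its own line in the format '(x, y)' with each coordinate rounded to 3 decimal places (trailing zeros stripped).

Answer: (-10, 6)
(-11, 6)
(0, 6)

Derivation:
Executing turtle program step by step:
Start: pos=(-10,6), heading=0, pen down
BK 1: (-10,6) -> (-11,6) [heading=0, draw]
FD 11: (-11,6) -> (0,6) [heading=0, draw]
RT 180: heading 0 -> 180
Final: pos=(0,6), heading=180, 2 segment(s) drawn
Waypoints (3 total):
(-10, 6)
(-11, 6)
(0, 6)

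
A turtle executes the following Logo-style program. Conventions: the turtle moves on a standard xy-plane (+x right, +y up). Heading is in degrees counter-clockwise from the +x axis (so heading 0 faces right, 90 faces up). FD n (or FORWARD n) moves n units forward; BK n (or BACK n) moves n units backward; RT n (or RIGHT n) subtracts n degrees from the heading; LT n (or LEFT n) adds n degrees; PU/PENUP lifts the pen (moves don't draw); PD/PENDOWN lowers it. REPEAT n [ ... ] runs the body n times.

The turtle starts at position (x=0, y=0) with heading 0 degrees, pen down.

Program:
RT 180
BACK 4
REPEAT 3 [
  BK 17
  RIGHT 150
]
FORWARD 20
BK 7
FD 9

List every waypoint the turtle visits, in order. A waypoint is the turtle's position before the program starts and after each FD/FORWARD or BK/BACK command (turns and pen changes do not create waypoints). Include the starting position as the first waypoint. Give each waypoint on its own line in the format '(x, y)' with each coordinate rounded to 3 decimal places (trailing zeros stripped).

Answer: (0, 0)
(4, 0)
(21, 0)
(6.278, -8.5)
(14.778, 6.222)
(14.778, 26.222)
(14.778, 19.222)
(14.778, 28.222)

Derivation:
Executing turtle program step by step:
Start: pos=(0,0), heading=0, pen down
RT 180: heading 0 -> 180
BK 4: (0,0) -> (4,0) [heading=180, draw]
REPEAT 3 [
  -- iteration 1/3 --
  BK 17: (4,0) -> (21,0) [heading=180, draw]
  RT 150: heading 180 -> 30
  -- iteration 2/3 --
  BK 17: (21,0) -> (6.278,-8.5) [heading=30, draw]
  RT 150: heading 30 -> 240
  -- iteration 3/3 --
  BK 17: (6.278,-8.5) -> (14.778,6.222) [heading=240, draw]
  RT 150: heading 240 -> 90
]
FD 20: (14.778,6.222) -> (14.778,26.222) [heading=90, draw]
BK 7: (14.778,26.222) -> (14.778,19.222) [heading=90, draw]
FD 9: (14.778,19.222) -> (14.778,28.222) [heading=90, draw]
Final: pos=(14.778,28.222), heading=90, 7 segment(s) drawn
Waypoints (8 total):
(0, 0)
(4, 0)
(21, 0)
(6.278, -8.5)
(14.778, 6.222)
(14.778, 26.222)
(14.778, 19.222)
(14.778, 28.222)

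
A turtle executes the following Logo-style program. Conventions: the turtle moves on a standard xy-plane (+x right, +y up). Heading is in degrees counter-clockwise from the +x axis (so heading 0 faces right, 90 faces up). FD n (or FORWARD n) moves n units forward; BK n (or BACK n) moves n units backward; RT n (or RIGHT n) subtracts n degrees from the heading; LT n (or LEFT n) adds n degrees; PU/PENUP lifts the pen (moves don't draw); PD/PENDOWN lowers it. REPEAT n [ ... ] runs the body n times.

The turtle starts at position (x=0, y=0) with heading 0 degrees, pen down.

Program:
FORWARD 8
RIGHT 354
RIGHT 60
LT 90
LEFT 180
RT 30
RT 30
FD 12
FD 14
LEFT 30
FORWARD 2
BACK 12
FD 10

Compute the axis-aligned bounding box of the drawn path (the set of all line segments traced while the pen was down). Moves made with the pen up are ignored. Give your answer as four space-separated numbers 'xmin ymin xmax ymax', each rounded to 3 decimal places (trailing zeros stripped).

Answer: -17.741 0 8 11.62

Derivation:
Executing turtle program step by step:
Start: pos=(0,0), heading=0, pen down
FD 8: (0,0) -> (8,0) [heading=0, draw]
RT 354: heading 0 -> 6
RT 60: heading 6 -> 306
LT 90: heading 306 -> 36
LT 180: heading 36 -> 216
RT 30: heading 216 -> 186
RT 30: heading 186 -> 156
FD 12: (8,0) -> (-2.963,4.881) [heading=156, draw]
FD 14: (-2.963,4.881) -> (-15.752,10.575) [heading=156, draw]
LT 30: heading 156 -> 186
FD 2: (-15.752,10.575) -> (-17.741,10.366) [heading=186, draw]
BK 12: (-17.741,10.366) -> (-5.807,11.62) [heading=186, draw]
FD 10: (-5.807,11.62) -> (-15.752,10.575) [heading=186, draw]
Final: pos=(-15.752,10.575), heading=186, 6 segment(s) drawn

Segment endpoints: x in {-17.741, -15.752, -5.807, -2.963, 0, 8}, y in {0, 4.881, 10.366, 10.575, 11.62}
xmin=-17.741, ymin=0, xmax=8, ymax=11.62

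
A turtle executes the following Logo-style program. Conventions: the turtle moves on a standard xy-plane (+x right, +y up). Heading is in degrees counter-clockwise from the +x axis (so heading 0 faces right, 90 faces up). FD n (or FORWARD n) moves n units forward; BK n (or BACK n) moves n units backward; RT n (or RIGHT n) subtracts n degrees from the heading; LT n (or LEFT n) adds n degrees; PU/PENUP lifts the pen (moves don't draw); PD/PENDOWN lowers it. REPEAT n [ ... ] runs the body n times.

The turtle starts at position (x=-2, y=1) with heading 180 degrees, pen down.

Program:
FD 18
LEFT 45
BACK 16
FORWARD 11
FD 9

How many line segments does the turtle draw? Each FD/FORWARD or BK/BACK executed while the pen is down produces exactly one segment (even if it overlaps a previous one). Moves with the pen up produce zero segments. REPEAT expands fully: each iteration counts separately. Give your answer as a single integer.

Answer: 4

Derivation:
Executing turtle program step by step:
Start: pos=(-2,1), heading=180, pen down
FD 18: (-2,1) -> (-20,1) [heading=180, draw]
LT 45: heading 180 -> 225
BK 16: (-20,1) -> (-8.686,12.314) [heading=225, draw]
FD 11: (-8.686,12.314) -> (-16.464,4.536) [heading=225, draw]
FD 9: (-16.464,4.536) -> (-22.828,-1.828) [heading=225, draw]
Final: pos=(-22.828,-1.828), heading=225, 4 segment(s) drawn
Segments drawn: 4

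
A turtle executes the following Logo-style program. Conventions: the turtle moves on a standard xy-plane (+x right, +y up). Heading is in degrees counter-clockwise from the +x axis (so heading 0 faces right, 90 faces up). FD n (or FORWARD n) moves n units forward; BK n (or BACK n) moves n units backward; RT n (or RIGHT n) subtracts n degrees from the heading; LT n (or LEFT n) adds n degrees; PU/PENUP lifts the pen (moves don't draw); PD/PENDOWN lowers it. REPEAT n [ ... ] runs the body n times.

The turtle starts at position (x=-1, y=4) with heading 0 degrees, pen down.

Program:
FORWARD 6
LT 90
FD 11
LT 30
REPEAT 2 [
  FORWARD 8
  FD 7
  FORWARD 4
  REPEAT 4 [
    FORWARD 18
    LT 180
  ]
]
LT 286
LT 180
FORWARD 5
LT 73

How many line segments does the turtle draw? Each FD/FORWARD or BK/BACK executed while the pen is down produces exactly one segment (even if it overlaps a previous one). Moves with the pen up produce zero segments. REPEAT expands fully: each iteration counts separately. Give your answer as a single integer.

Executing turtle program step by step:
Start: pos=(-1,4), heading=0, pen down
FD 6: (-1,4) -> (5,4) [heading=0, draw]
LT 90: heading 0 -> 90
FD 11: (5,4) -> (5,15) [heading=90, draw]
LT 30: heading 90 -> 120
REPEAT 2 [
  -- iteration 1/2 --
  FD 8: (5,15) -> (1,21.928) [heading=120, draw]
  FD 7: (1,21.928) -> (-2.5,27.99) [heading=120, draw]
  FD 4: (-2.5,27.99) -> (-4.5,31.454) [heading=120, draw]
  REPEAT 4 [
    -- iteration 1/4 --
    FD 18: (-4.5,31.454) -> (-13.5,47.043) [heading=120, draw]
    LT 180: heading 120 -> 300
    -- iteration 2/4 --
    FD 18: (-13.5,47.043) -> (-4.5,31.454) [heading=300, draw]
    LT 180: heading 300 -> 120
    -- iteration 3/4 --
    FD 18: (-4.5,31.454) -> (-13.5,47.043) [heading=120, draw]
    LT 180: heading 120 -> 300
    -- iteration 4/4 --
    FD 18: (-13.5,47.043) -> (-4.5,31.454) [heading=300, draw]
    LT 180: heading 300 -> 120
  ]
  -- iteration 2/2 --
  FD 8: (-4.5,31.454) -> (-8.5,38.383) [heading=120, draw]
  FD 7: (-8.5,38.383) -> (-12,44.445) [heading=120, draw]
  FD 4: (-12,44.445) -> (-14,47.909) [heading=120, draw]
  REPEAT 4 [
    -- iteration 1/4 --
    FD 18: (-14,47.909) -> (-23,63.497) [heading=120, draw]
    LT 180: heading 120 -> 300
    -- iteration 2/4 --
    FD 18: (-23,63.497) -> (-14,47.909) [heading=300, draw]
    LT 180: heading 300 -> 120
    -- iteration 3/4 --
    FD 18: (-14,47.909) -> (-23,63.497) [heading=120, draw]
    LT 180: heading 120 -> 300
    -- iteration 4/4 --
    FD 18: (-23,63.497) -> (-14,47.909) [heading=300, draw]
    LT 180: heading 300 -> 120
  ]
]
LT 286: heading 120 -> 46
LT 180: heading 46 -> 226
FD 5: (-14,47.909) -> (-17.473,44.312) [heading=226, draw]
LT 73: heading 226 -> 299
Final: pos=(-17.473,44.312), heading=299, 17 segment(s) drawn
Segments drawn: 17

Answer: 17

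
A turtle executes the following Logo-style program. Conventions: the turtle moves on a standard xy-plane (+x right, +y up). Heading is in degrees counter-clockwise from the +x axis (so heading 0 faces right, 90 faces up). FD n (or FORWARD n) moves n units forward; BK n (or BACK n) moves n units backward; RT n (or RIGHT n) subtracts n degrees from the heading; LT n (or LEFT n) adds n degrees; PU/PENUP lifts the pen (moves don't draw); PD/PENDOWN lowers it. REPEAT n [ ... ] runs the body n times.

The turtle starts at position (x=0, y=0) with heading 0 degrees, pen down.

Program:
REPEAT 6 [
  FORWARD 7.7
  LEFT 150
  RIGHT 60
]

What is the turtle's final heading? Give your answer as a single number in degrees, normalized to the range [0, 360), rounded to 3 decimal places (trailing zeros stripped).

Answer: 180

Derivation:
Executing turtle program step by step:
Start: pos=(0,0), heading=0, pen down
REPEAT 6 [
  -- iteration 1/6 --
  FD 7.7: (0,0) -> (7.7,0) [heading=0, draw]
  LT 150: heading 0 -> 150
  RT 60: heading 150 -> 90
  -- iteration 2/6 --
  FD 7.7: (7.7,0) -> (7.7,7.7) [heading=90, draw]
  LT 150: heading 90 -> 240
  RT 60: heading 240 -> 180
  -- iteration 3/6 --
  FD 7.7: (7.7,7.7) -> (0,7.7) [heading=180, draw]
  LT 150: heading 180 -> 330
  RT 60: heading 330 -> 270
  -- iteration 4/6 --
  FD 7.7: (0,7.7) -> (0,0) [heading=270, draw]
  LT 150: heading 270 -> 60
  RT 60: heading 60 -> 0
  -- iteration 5/6 --
  FD 7.7: (0,0) -> (7.7,0) [heading=0, draw]
  LT 150: heading 0 -> 150
  RT 60: heading 150 -> 90
  -- iteration 6/6 --
  FD 7.7: (7.7,0) -> (7.7,7.7) [heading=90, draw]
  LT 150: heading 90 -> 240
  RT 60: heading 240 -> 180
]
Final: pos=(7.7,7.7), heading=180, 6 segment(s) drawn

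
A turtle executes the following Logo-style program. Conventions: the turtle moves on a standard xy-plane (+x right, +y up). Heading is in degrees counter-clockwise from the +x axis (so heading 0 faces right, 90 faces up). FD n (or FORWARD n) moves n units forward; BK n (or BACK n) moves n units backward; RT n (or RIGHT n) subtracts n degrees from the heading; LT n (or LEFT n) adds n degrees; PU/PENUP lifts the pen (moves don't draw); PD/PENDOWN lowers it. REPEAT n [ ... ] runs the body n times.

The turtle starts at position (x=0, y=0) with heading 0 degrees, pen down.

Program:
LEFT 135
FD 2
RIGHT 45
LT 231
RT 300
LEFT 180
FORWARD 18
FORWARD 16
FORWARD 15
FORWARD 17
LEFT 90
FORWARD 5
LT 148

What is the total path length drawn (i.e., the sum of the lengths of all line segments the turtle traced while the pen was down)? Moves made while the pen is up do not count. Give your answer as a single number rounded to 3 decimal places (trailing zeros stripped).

Executing turtle program step by step:
Start: pos=(0,0), heading=0, pen down
LT 135: heading 0 -> 135
FD 2: (0,0) -> (-1.414,1.414) [heading=135, draw]
RT 45: heading 135 -> 90
LT 231: heading 90 -> 321
RT 300: heading 321 -> 21
LT 180: heading 21 -> 201
FD 18: (-1.414,1.414) -> (-18.219,-5.036) [heading=201, draw]
FD 16: (-18.219,-5.036) -> (-33.156,-10.77) [heading=201, draw]
FD 15: (-33.156,-10.77) -> (-47.16,-16.146) [heading=201, draw]
FD 17: (-47.16,-16.146) -> (-63.031,-22.238) [heading=201, draw]
LT 90: heading 201 -> 291
FD 5: (-63.031,-22.238) -> (-61.239,-26.906) [heading=291, draw]
LT 148: heading 291 -> 79
Final: pos=(-61.239,-26.906), heading=79, 6 segment(s) drawn

Segment lengths:
  seg 1: (0,0) -> (-1.414,1.414), length = 2
  seg 2: (-1.414,1.414) -> (-18.219,-5.036), length = 18
  seg 3: (-18.219,-5.036) -> (-33.156,-10.77), length = 16
  seg 4: (-33.156,-10.77) -> (-47.16,-16.146), length = 15
  seg 5: (-47.16,-16.146) -> (-63.031,-22.238), length = 17
  seg 6: (-63.031,-22.238) -> (-61.239,-26.906), length = 5
Total = 73

Answer: 73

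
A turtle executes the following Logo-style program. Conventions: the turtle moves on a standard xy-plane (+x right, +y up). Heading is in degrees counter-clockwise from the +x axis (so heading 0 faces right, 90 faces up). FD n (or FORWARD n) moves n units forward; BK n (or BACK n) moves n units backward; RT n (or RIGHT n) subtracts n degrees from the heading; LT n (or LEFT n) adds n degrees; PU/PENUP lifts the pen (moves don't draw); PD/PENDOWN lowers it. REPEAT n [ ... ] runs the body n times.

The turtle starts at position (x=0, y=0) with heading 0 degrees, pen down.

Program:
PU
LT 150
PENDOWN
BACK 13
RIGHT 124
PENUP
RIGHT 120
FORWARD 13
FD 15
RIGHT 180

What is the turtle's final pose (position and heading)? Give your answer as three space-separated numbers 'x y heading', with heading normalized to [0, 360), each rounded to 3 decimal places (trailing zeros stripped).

Answer: 9.305 -34.432 86

Derivation:
Executing turtle program step by step:
Start: pos=(0,0), heading=0, pen down
PU: pen up
LT 150: heading 0 -> 150
PD: pen down
BK 13: (0,0) -> (11.258,-6.5) [heading=150, draw]
RT 124: heading 150 -> 26
PU: pen up
RT 120: heading 26 -> 266
FD 13: (11.258,-6.5) -> (10.351,-19.468) [heading=266, move]
FD 15: (10.351,-19.468) -> (9.305,-34.432) [heading=266, move]
RT 180: heading 266 -> 86
Final: pos=(9.305,-34.432), heading=86, 1 segment(s) drawn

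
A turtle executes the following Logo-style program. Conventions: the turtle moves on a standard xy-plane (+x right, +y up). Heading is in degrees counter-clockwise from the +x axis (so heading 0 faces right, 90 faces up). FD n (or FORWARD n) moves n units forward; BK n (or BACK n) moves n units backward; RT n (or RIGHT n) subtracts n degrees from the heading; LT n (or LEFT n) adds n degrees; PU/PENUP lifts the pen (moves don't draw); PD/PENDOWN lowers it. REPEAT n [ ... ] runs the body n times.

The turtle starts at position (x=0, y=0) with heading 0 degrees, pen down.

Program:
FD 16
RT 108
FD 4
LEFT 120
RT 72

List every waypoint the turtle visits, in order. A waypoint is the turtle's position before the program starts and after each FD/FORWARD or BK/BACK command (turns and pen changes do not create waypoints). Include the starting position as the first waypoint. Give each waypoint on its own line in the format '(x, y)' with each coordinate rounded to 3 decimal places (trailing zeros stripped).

Executing turtle program step by step:
Start: pos=(0,0), heading=0, pen down
FD 16: (0,0) -> (16,0) [heading=0, draw]
RT 108: heading 0 -> 252
FD 4: (16,0) -> (14.764,-3.804) [heading=252, draw]
LT 120: heading 252 -> 12
RT 72: heading 12 -> 300
Final: pos=(14.764,-3.804), heading=300, 2 segment(s) drawn
Waypoints (3 total):
(0, 0)
(16, 0)
(14.764, -3.804)

Answer: (0, 0)
(16, 0)
(14.764, -3.804)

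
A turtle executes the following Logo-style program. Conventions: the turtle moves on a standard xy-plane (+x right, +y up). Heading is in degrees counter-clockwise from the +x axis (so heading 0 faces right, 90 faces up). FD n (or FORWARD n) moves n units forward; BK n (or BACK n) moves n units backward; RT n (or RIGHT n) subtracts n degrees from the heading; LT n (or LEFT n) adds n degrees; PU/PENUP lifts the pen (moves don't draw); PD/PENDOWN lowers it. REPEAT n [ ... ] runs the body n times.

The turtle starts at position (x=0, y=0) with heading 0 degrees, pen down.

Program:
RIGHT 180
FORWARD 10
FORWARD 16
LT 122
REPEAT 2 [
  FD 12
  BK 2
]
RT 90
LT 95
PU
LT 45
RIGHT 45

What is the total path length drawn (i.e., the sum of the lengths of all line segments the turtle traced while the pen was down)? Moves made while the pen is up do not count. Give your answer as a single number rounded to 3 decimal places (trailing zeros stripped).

Answer: 54

Derivation:
Executing turtle program step by step:
Start: pos=(0,0), heading=0, pen down
RT 180: heading 0 -> 180
FD 10: (0,0) -> (-10,0) [heading=180, draw]
FD 16: (-10,0) -> (-26,0) [heading=180, draw]
LT 122: heading 180 -> 302
REPEAT 2 [
  -- iteration 1/2 --
  FD 12: (-26,0) -> (-19.641,-10.177) [heading=302, draw]
  BK 2: (-19.641,-10.177) -> (-20.701,-8.48) [heading=302, draw]
  -- iteration 2/2 --
  FD 12: (-20.701,-8.48) -> (-14.342,-18.657) [heading=302, draw]
  BK 2: (-14.342,-18.657) -> (-15.402,-16.961) [heading=302, draw]
]
RT 90: heading 302 -> 212
LT 95: heading 212 -> 307
PU: pen up
LT 45: heading 307 -> 352
RT 45: heading 352 -> 307
Final: pos=(-15.402,-16.961), heading=307, 6 segment(s) drawn

Segment lengths:
  seg 1: (0,0) -> (-10,0), length = 10
  seg 2: (-10,0) -> (-26,0), length = 16
  seg 3: (-26,0) -> (-19.641,-10.177), length = 12
  seg 4: (-19.641,-10.177) -> (-20.701,-8.48), length = 2
  seg 5: (-20.701,-8.48) -> (-14.342,-18.657), length = 12
  seg 6: (-14.342,-18.657) -> (-15.402,-16.961), length = 2
Total = 54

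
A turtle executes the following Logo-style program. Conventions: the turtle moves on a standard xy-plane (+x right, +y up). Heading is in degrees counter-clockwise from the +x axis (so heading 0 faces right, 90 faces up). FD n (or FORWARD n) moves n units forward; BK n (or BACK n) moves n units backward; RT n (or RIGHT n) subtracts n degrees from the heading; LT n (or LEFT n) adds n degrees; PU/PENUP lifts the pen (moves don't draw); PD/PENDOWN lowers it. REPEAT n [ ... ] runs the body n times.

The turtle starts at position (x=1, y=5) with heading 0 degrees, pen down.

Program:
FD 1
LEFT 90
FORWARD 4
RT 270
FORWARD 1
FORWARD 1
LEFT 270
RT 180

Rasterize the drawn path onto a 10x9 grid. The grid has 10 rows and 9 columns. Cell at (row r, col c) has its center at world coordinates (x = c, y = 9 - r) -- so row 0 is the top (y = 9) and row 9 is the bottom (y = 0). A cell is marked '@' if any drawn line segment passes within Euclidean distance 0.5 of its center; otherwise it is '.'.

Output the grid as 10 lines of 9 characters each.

Segment 0: (1,5) -> (2,5)
Segment 1: (2,5) -> (2,9)
Segment 2: (2,9) -> (1,9)
Segment 3: (1,9) -> (0,9)

Answer: @@@......
..@......
..@......
..@......
.@@......
.........
.........
.........
.........
.........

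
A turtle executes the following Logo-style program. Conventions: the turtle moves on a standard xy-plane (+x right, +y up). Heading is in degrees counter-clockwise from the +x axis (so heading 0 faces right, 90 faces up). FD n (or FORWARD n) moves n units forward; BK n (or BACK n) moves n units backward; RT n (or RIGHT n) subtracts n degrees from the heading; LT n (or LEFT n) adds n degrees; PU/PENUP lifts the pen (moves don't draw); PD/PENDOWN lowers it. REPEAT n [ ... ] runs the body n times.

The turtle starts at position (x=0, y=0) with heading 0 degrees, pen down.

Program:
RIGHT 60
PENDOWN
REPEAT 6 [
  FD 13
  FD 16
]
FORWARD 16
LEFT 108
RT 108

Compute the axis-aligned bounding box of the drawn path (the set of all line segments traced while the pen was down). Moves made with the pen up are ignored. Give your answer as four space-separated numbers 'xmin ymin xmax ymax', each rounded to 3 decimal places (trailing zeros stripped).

Answer: 0 -164.545 95 0

Derivation:
Executing turtle program step by step:
Start: pos=(0,0), heading=0, pen down
RT 60: heading 0 -> 300
PD: pen down
REPEAT 6 [
  -- iteration 1/6 --
  FD 13: (0,0) -> (6.5,-11.258) [heading=300, draw]
  FD 16: (6.5,-11.258) -> (14.5,-25.115) [heading=300, draw]
  -- iteration 2/6 --
  FD 13: (14.5,-25.115) -> (21,-36.373) [heading=300, draw]
  FD 16: (21,-36.373) -> (29,-50.229) [heading=300, draw]
  -- iteration 3/6 --
  FD 13: (29,-50.229) -> (35.5,-61.488) [heading=300, draw]
  FD 16: (35.5,-61.488) -> (43.5,-75.344) [heading=300, draw]
  -- iteration 4/6 --
  FD 13: (43.5,-75.344) -> (50,-86.603) [heading=300, draw]
  FD 16: (50,-86.603) -> (58,-100.459) [heading=300, draw]
  -- iteration 5/6 --
  FD 13: (58,-100.459) -> (64.5,-111.717) [heading=300, draw]
  FD 16: (64.5,-111.717) -> (72.5,-125.574) [heading=300, draw]
  -- iteration 6/6 --
  FD 13: (72.5,-125.574) -> (79,-136.832) [heading=300, draw]
  FD 16: (79,-136.832) -> (87,-150.688) [heading=300, draw]
]
FD 16: (87,-150.688) -> (95,-164.545) [heading=300, draw]
LT 108: heading 300 -> 48
RT 108: heading 48 -> 300
Final: pos=(95,-164.545), heading=300, 13 segment(s) drawn

Segment endpoints: x in {0, 6.5, 14.5, 21, 29, 35.5, 43.5, 50, 58, 64.5, 72.5, 79, 87, 95}, y in {-164.545, -150.688, -136.832, -125.574, -111.717, -100.459, -86.603, -75.344, -61.488, -50.229, -36.373, -25.115, -11.258, 0}
xmin=0, ymin=-164.545, xmax=95, ymax=0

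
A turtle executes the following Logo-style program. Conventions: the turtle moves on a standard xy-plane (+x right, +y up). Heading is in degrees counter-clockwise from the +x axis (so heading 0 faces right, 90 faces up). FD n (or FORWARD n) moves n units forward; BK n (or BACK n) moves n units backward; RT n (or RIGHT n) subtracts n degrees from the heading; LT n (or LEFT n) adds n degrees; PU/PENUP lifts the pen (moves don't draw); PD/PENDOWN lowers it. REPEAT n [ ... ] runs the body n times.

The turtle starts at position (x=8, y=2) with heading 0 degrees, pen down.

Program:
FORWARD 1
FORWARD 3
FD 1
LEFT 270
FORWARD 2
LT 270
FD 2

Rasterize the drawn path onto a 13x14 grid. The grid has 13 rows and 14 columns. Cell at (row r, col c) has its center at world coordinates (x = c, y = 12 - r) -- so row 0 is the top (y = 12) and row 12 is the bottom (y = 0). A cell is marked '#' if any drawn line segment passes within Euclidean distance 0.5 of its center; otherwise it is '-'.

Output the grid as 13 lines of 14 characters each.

Answer: --------------
--------------
--------------
--------------
--------------
--------------
--------------
--------------
--------------
--------------
--------######
-------------#
-----------###

Derivation:
Segment 0: (8,2) -> (9,2)
Segment 1: (9,2) -> (12,2)
Segment 2: (12,2) -> (13,2)
Segment 3: (13,2) -> (13,0)
Segment 4: (13,0) -> (11,0)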